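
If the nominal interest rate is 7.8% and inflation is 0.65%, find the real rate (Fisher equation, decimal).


Formula: (1 + r_real) = (1 + r_nom) / (1 + inflation)
Substituting: (1 + r_real) = 1.078 / 1.0065
(1 + r_real) = 1.071038
r_real = 1.071038 - 1 = 0.071038

0.071038


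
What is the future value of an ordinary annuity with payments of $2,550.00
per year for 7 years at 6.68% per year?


Formula: FV = PMT * ((1+r)^n - 1) / r
Growth factor: (1 + 0.0668)^7 = 1.572465
Numerator: 1.572465 - 1 = 0.572465
FV = $2,550.00 * 0.572465 / 0.0668 = $21,853.09

$21,853.09


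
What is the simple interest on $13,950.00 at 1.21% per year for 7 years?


Formula: I = P * r * t
Substituting: I = $13,950.00 * 0.0121 * 7
Step: I = $13,950.00 * 0.0847
I = $1,181.57

$1,181.57


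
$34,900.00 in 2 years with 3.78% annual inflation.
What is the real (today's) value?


Formula: Real value = nominal / (1 + inflation)^years
Price level: (1 + 0.0378)^2 = 1.077029
Real value = $34,900.00 / 1.077029 = $32,403.96

$32,403.96


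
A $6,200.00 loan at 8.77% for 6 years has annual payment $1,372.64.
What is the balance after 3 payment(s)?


Formula: Balance = PV*(1+r)^k - PMT*((1+r)^k - 1)/r
Growth: (1 + 0.0877)^3 = 1.286848
Accumulated factor: ((1+r)^k - 1)/r = 3.270791
Balance = $6,200.00 * 1.286848 - $1,372.64 * 3.270791
Balance = $3,488.84

$3,488.84


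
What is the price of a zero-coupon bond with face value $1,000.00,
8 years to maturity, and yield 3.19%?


Formula: Price = FV / (1 + r)^n
Substituting: Price = $1,000.00 / (1 + 0.0319)^8
Discount factor: (1.0319)^8 = 1.285585
Price = $1,000.00 / 1.285585 = $777.86

$777.86


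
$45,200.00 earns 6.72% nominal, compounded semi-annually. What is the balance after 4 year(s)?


Formula: FV = P * (1 + r/m)^(m*t)
Period rate: r/m = 0.0672 / 2 = 0.0336
Total periods: m*t = 2 * 4 = 8
Growth factor: (1 + 0.0336)^8 = 1.302627
FV = $45,200.00 * 1.302627 = $58,878.73

$58,878.73


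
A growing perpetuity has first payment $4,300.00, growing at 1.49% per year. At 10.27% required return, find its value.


Formula: PV = C / (r - g)
Spread: r - g = 0.1027 - 0.0149 = 0.0878
Substituting: PV = $4,300.00 / 0.0878
PV = $48,974.94

$48,974.94


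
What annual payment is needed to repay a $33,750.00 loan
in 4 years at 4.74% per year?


Formula: PMT = PV * r / (1 - (1+r)^(-n))
Denominator: 1 - (1 + 0.0474)^(-4) = 0.169098
Numerator: $33,750.00 * 0.0474 = 1599.75
PMT = 1599.75 / 0.169098 = $9,460.48

$9,460.48


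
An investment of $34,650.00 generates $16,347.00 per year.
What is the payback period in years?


Formula: Payback = investment / annual cash flow
Substituting: Payback = $34,650.00 / $16,347.00
Payback = 2.1197 years

2.1197 years


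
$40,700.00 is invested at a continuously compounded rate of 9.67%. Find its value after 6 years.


Formula: FV = P * e^(r*t)
Exponent: r*t = 0.0967 * 6 = 0.5802
e^(0.5802) = 1.786396
FV = $40,700.00 * 1.786396 = $72,706.30

$72,706.30


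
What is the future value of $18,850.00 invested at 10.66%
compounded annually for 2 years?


Formula: FV = P * (1 + r)^n
Substituting: FV = $18,850.00 * (1 + 0.1066)^2
Growth factor: (1.1066)^2 = 1.224564
FV = $18,850.00 * 1.224564 = $23,083.02

$23,083.02


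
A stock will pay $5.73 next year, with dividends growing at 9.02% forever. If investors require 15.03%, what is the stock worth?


Formula: P = D1 / (r - g)
Spread: r - g = 0.1503 - 0.0902 = 0.0601
Substituting: P = $5.73 / 0.0601
P = $95.34

$95.34


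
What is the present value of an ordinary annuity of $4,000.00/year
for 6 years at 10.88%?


Formula: PV = PMT * (1 - (1+r)^(-n)) / r
Discount factor: (1 + 0.1088)^(-6) = 0.538122
Bracket: 1 - 0.538122 = 0.461878
PV = $4,000.00 * 0.461878 / 0.1088 = $16,980.81

$16,980.81


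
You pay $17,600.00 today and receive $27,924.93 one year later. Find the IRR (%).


Formula: IRR = C1/C0 - 1
Substituting: IRR = $27,924.93 / $17,600.00 - 1
Ratio: 1.586644 - 1 = 0.586644
IRR = 58.6644%

58.6644%


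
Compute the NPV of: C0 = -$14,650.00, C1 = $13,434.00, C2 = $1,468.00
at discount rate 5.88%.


Formula: NPV = C0 + C1/(1+r) + C2/(1+r)^2
Discount C1: $13,434.00 / (1 + 0.0588) = $12,687.95
Discount C2: $1,468.00 / (1 + 0.0588)^2 = $1,309.48
NPV = -$14,650.00 + $12,687.95 + $1,309.48 = -$652.57

-$652.57


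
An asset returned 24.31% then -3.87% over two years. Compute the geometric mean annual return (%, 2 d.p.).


Formula: Geometric mean = ((1+r1)*(1+r2))^(1/2) - 1
Product: (1 + 0.2431) * (1 + -0.0387) = 1.2431 * 0.9613 = 1.194992
Square root: 1.194992^0.5 = 1.093157
Geometric mean = 1.093157 - 1 = 0.093157
As percentage: 9.32%

9.32%


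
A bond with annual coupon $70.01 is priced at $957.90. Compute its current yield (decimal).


Formula: Current yield = annual coupon / price
Substituting: CY = $70.01 / $957.90
CY = 0.073087

0.073087


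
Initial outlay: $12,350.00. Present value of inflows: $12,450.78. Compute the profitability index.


Formula: PI = PV(cash flows) / initial investment
Substituting: PI = $12,450.78 / $12,350.00
PI = 1.0082

1.0082


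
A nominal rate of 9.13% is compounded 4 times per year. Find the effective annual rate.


Formula: EAR = (1 + r/m)^m - 1
Period rate: r/m = 0.0913 / 4 = 0.022825
Compounding: (1 + 0.022825)^4 = 1.094474
EAR = 1.094474 - 1 = 0.094474

0.094474


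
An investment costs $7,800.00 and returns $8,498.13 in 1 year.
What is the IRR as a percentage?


Formula: IRR = C1/C0 - 1
Substituting: IRR = $8,498.13 / $7,800.00 - 1
Ratio: 1.089504 - 1 = 0.089504
IRR = 8.9504%

8.9504%


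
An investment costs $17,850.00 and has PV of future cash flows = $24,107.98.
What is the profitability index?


Formula: PI = PV(cash flows) / initial investment
Substituting: PI = $24,107.98 / $17,850.00
PI = 1.3506

1.3506


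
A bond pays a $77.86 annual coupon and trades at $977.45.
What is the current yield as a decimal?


Formula: Current yield = annual coupon / price
Substituting: CY = $77.86 / $977.45
CY = 0.079656

0.079656


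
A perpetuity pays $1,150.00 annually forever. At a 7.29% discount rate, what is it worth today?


Formula: PV = C / r
Substituting: PV = $1,150.00 / 0.0729
PV = $15,775.03

$15,775.03


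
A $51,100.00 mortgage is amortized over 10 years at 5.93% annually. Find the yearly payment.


Formula: PMT = PV * r / (1 - (1+r)^(-n))
Denominator: 1 - (1 + 0.0593)^(-10) = 0.437904
Numerator: $51,100.00 * 0.0593 = 3030.23
PMT = 3030.23 / 0.437904 = $6,919.85

$6,919.85


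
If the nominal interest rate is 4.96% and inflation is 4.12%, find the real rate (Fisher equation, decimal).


Formula: (1 + r_real) = (1 + r_nom) / (1 + inflation)
Substituting: (1 + r_real) = 1.0496 / 1.0412
(1 + r_real) = 1.008068
r_real = 1.008068 - 1 = 0.008068

0.008068


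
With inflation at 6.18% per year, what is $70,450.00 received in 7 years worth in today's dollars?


Formula: Real value = nominal / (1 + inflation)^years
Price level: (1 + 0.0618)^7 = 1.521595
Real value = $70,450.00 / 1.521595 = $46,300.10

$46,300.10


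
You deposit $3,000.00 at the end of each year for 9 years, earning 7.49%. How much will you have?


Formula: FV = PMT * ((1+r)^n - 1) / r
Growth factor: (1 + 0.0749)^9 = 1.915634
Numerator: 1.915634 - 1 = 0.915634
FV = $3,000.00 * 0.915634 / 0.0749 = $36,674.26

$36,674.26


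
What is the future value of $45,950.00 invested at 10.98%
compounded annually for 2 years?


Formula: FV = P * (1 + r)^n
Substituting: FV = $45,950.00 * (1 + 0.1098)^2
Growth factor: (1.1098)^2 = 1.231656
FV = $45,950.00 * 1.231656 = $56,594.60

$56,594.60


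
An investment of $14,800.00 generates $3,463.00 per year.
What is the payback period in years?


Formula: Payback = investment / annual cash flow
Substituting: Payback = $14,800.00 / $3,463.00
Payback = 4.2738 years

4.2738 years


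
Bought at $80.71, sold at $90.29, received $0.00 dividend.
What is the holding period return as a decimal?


Formula: HPR = (P1 - P0 + D) / P0
Gain: $90.29 - $80.71 + $0.00 = $9.58
HPR = $9.58 / $80.71 = 0.1187

0.1187


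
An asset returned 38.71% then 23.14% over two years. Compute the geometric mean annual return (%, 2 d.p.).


Formula: Geometric mean = ((1+r1)*(1+r2))^(1/2) - 1
Product: (1 + 0.3871) * (1 + 0.2314) = 1.3871 * 1.2314 = 1.708075
Square root: 1.708075^0.5 = 1.306933
Geometric mean = 1.306933 - 1 = 0.306933
As percentage: 30.69%

30.69%


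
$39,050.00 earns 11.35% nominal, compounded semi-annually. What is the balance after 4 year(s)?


Formula: FV = P * (1 + r/m)^(m*t)
Period rate: r/m = 0.1135 / 2 = 0.05675
Total periods: m*t = 2 * 4 = 8
Growth factor: (1 + 0.05675)^8 = 1.555171
FV = $39,050.00 * 1.555171 = $60,729.41

$60,729.41


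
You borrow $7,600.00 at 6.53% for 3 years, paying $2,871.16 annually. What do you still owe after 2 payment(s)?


Formula: Balance = PV*(1+r)^k - PMT*((1+r)^k - 1)/r
Growth: (1 + 0.0653)^2 = 1.134864
Accumulated factor: ((1+r)^k - 1)/r = 2.0653
Balance = $7,600.00 * 1.134864 - $2,871.16 * 2.0653
Balance = $2,695.16

$2,695.16


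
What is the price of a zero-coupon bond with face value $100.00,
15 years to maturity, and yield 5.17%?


Formula: Price = FV / (1 + r)^n
Substituting: Price = $100.00 / (1 + 0.0517)^15
Discount factor: (1.0517)^15 = 2.129993
Price = $100.00 / 2.129993 = $46.95

$46.95


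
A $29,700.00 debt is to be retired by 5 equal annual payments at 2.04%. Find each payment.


Formula: PMT = PV * r / (1 - (1+r)^(-n))
Denominator: 1 - (1 + 0.0204)^(-5) = 0.096043
Numerator: $29,700.00 * 0.0204 = 605.88
PMT = 605.88 / 0.096043 = $6,308.42

$6,308.42


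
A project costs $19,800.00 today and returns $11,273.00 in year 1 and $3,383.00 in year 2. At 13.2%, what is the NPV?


Formula: NPV = C0 + C1/(1+r) + C2/(1+r)^2
Discount C1: $11,273.00 / (1 + 0.132) = $9,958.48
Discount C2: $3,383.00 / (1 + 0.132)^2 = $2,640.03
NPV = -$19,800.00 + $9,958.48 + $2,640.03 = -$7,201.49

-$7,201.49


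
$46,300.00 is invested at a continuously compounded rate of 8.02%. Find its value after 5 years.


Formula: FV = P * e^(r*t)
Exponent: r*t = 0.0802 * 5 = 0.401
e^(0.401) = 1.493317
FV = $46,300.00 * 1.493317 = $69,140.59

$69,140.59


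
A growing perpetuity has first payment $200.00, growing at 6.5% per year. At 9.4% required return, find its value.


Formula: PV = C / (r - g)
Spread: r - g = 0.094 - 0.065 = 0.029
Substituting: PV = $200.00 / 0.029
PV = $6,896.55

$6,896.55


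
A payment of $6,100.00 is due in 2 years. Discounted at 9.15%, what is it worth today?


Formula: PV = FV / (1 + r)^n
Substituting: PV = $6,100.00 / (1 + 0.0915)^2
Discount factor: (1.0915)^2 = 1.191372
PV = $6,100.00 / 1.191372 = $5,120.15

$5,120.15


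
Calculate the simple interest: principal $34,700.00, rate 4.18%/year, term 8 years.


Formula: I = P * r * t
Substituting: I = $34,700.00 * 0.0418 * 8
Step: I = $34,700.00 * 0.3344
I = $11,603.68

$11,603.68


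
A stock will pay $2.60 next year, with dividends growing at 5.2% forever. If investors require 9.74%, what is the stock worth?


Formula: P = D1 / (r - g)
Spread: r - g = 0.0974 - 0.052 = 0.0454
Substituting: P = $2.60 / 0.0454
P = $57.27

$57.27


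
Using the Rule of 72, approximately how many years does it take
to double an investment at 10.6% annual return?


Formula: Years ≈ 72 / r
Substituting: Years ≈ 72 / 10.6
Years ≈ 6.8

6.8 years


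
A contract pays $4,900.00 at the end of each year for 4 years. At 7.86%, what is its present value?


Formula: PV = PMT * (1 - (1+r)^(-n)) / r
Discount factor: (1 + 0.0786)^(-4) = 0.738854
Bracket: 1 - 0.738854 = 0.261146
PV = $4,900.00 * 0.261146 / 0.0786 = $16,280.13

$16,280.13


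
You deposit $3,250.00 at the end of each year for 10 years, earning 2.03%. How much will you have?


Formula: FV = PMT * ((1+r)^n - 1) / r
Growth factor: (1 + 0.0203)^10 = 1.222584
Numerator: 1.222584 - 1 = 0.222584
FV = $3,250.00 * 0.222584 / 0.0203 = $35,635.44

$35,635.44


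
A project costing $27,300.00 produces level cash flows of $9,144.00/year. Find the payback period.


Formula: Payback = investment / annual cash flow
Substituting: Payback = $27,300.00 / $9,144.00
Payback = 2.9856 years

2.9856 years


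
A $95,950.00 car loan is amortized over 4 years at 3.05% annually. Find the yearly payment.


Formula: PMT = PV * r / (1 - (1+r)^(-n))
Denominator: 1 - (1 + 0.0305)^(-4) = 0.113236
Numerator: $95,950.00 * 0.0305 = 2926.475
PMT = 2926.475 / 0.113236 = $25,844.02

$25,844.02


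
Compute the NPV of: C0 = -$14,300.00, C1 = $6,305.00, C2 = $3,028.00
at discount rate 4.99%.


Formula: NPV = C0 + C1/(1+r) + C2/(1+r)^2
Discount C1: $6,305.00 / (1 + 0.0499) = $6,005.33
Discount C2: $3,028.00 / (1 + 0.0499)^2 = $2,747.01
NPV = -$14,300.00 + $6,005.33 + $2,747.01 = -$5,547.66

-$5,547.66


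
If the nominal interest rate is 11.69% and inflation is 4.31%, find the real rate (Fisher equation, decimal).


Formula: (1 + r_real) = (1 + r_nom) / (1 + inflation)
Substituting: (1 + r_real) = 1.1169 / 1.0431
(1 + r_real) = 1.070751
r_real = 1.070751 - 1 = 0.070751

0.070751


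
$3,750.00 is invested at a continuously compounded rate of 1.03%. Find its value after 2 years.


Formula: FV = P * e^(r*t)
Exponent: r*t = 0.0103 * 2 = 0.0206
e^(0.0206) = 1.020814
FV = $3,750.00 * 1.020814 = $3,828.05

$3,828.05


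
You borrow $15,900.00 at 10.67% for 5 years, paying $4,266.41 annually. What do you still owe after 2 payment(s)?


Formula: Balance = PV*(1+r)^k - PMT*((1+r)^k - 1)/r
Growth: (1 + 0.1067)^2 = 1.224785
Accumulated factor: ((1+r)^k - 1)/r = 2.1067
Balance = $15,900.00 * 1.224785 - $4,266.41 * 2.1067
Balance = $10,486.03

$10,486.03


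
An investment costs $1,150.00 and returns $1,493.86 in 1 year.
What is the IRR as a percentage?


Formula: IRR = C1/C0 - 1
Substituting: IRR = $1,493.86 / $1,150.00 - 1
Ratio: 1.299009 - 1 = 0.299009
IRR = 29.9009%

29.9009%


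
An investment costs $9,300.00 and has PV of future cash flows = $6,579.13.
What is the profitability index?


Formula: PI = PV(cash flows) / initial investment
Substituting: PI = $6,579.13 / $9,300.00
PI = 0.7074

0.7074


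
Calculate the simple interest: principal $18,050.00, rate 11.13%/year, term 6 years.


Formula: I = P * r * t
Substituting: I = $18,050.00 * 0.1113 * 6
Step: I = $18,050.00 * 0.6678
I = $12,053.79

$12,053.79


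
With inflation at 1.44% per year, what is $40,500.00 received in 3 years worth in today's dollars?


Formula: Real value = nominal / (1 + inflation)^years
Price level: (1 + 0.0144)^3 = 1.043825
Real value = $40,500.00 / 1.043825 = $38,799.60

$38,799.60


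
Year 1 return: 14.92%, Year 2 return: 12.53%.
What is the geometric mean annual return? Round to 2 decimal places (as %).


Formula: Geometric mean = ((1+r1)*(1+r2))^(1/2) - 1
Product: (1 + 0.1492) * (1 + 0.1253) = 1.1492 * 1.1253 = 1.293195
Square root: 1.293195^0.5 = 1.137187
Geometric mean = 1.137187 - 1 = 0.137187
As percentage: 13.72%

13.72%


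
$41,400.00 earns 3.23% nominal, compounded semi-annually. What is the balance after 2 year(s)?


Formula: FV = P * (1 + r/m)^(m*t)
Period rate: r/m = 0.0323 / 2 = 0.01615
Total periods: m*t = 2 * 2 = 4
Growth factor: (1 + 0.01615)^4 = 1.066182
FV = $41,400.00 * 1.066182 = $44,139.93

$44,139.93


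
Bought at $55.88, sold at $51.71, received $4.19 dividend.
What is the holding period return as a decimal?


Formula: HPR = (P1 - P0 + D) / P0
Gain: $51.71 - $55.88 + $4.19 = $0.02
HPR = $0.02 / $55.88 = 0.0004

0.0004


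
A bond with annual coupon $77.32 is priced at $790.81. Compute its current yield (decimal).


Formula: Current yield = annual coupon / price
Substituting: CY = $77.32 / $790.81
CY = 0.097773

0.097773


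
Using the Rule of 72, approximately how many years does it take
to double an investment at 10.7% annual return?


Formula: Years ≈ 72 / r
Substituting: Years ≈ 72 / 10.7
Years ≈ 6.7

6.7 years


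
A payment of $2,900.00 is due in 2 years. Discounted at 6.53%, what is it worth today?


Formula: PV = FV / (1 + r)^n
Substituting: PV = $2,900.00 / (1 + 0.0653)^2
Discount factor: (1.0653)^2 = 1.134864
PV = $2,900.00 / 1.134864 = $2,555.37

$2,555.37


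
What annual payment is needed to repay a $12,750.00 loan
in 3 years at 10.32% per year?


Formula: PMT = PV * r / (1 - (1+r)^(-n))
Denominator: 1 - (1 + 0.1032)^(-3) = 0.255204
Numerator: $12,750.00 * 0.1032 = 1315.8
PMT = 1315.8 / 0.255204 = $5,155.87

$5,155.87


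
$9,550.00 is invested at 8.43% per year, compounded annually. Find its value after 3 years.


Formula: FV = P * (1 + r)^n
Substituting: FV = $9,550.00 * (1 + 0.0843)^3
Growth factor: (1.0843)^3 = 1.274819
FV = $9,550.00 * 1.274819 = $12,174.52

$12,174.52


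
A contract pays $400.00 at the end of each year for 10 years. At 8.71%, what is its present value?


Formula: PV = PMT * (1 - (1+r)^(-n)) / r
Discount factor: (1 + 0.0871)^(-10) = 0.433815
Bracket: 1 - 0.433815 = 0.566185
PV = $400.00 * 0.566185 / 0.0871 = $2,600.16

$2,600.16


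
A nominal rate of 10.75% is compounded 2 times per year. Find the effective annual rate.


Formula: EAR = (1 + r/m)^m - 1
Period rate: r/m = 0.1075 / 2 = 0.05375
Compounding: (1 + 0.05375)^2 = 1.110389
EAR = 1.110389 - 1 = 0.110389

0.110389


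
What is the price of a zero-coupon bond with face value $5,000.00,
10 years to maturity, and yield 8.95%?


Formula: Price = FV / (1 + r)^n
Substituting: Price = $5,000.00 / (1 + 0.0895)^10
Discount factor: (1.0895)^10 = 2.356527
Price = $5,000.00 / 2.356527 = $2,121.77

$2,121.77


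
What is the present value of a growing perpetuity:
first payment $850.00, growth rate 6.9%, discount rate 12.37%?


Formula: PV = C / (r - g)
Spread: r - g = 0.1237 - 0.069 = 0.0547
Substituting: PV = $850.00 / 0.0547
PV = $15,539.31

$15,539.31


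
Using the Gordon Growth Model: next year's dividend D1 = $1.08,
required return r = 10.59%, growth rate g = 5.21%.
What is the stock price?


Formula: P = D1 / (r - g)
Spread: r - g = 0.1059 - 0.0521 = 0.0538
Substituting: P = $1.08 / 0.0538
P = $20.07

$20.07


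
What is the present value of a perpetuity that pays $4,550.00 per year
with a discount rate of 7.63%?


Formula: PV = C / r
Substituting: PV = $4,550.00 / 0.0763
PV = $59,633.03

$59,633.03


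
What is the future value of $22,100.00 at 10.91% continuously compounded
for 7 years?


Formula: FV = P * e^(r*t)
Exponent: r*t = 0.1091 * 7 = 0.7637
e^(0.7637) = 2.146202
FV = $22,100.00 * 2.146202 = $47,431.08

$47,431.08


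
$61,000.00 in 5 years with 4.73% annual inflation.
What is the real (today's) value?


Formula: Real value = nominal / (1 + inflation)^years
Price level: (1 + 0.0473)^5 = 1.259956
Real value = $61,000.00 / 1.259956 = $48,414.37

$48,414.37


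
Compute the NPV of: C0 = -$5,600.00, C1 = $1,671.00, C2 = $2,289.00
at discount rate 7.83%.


Formula: NPV = C0 + C1/(1+r) + C2/(1+r)^2
Discount C1: $1,671.00 / (1 + 0.0783) = $1,549.66
Discount C2: $2,289.00 / (1 + 0.0783)^2 = $1,968.64
NPV = -$5,600.00 + $1,549.66 + $1,968.64 = -$2,081.70

-$2,081.70


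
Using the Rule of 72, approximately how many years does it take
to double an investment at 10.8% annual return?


Formula: Years ≈ 72 / r
Substituting: Years ≈ 72 / 10.8
Years ≈ 6.7

6.7 years


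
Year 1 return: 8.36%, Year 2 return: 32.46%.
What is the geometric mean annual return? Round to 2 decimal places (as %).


Formula: Geometric mean = ((1+r1)*(1+r2))^(1/2) - 1
Product: (1 + 0.0836) * (1 + 0.3246) = 1.0836 * 1.3246 = 1.435337
Square root: 1.435337^0.5 = 1.198055
Geometric mean = 1.198055 - 1 = 0.198055
As percentage: 19.81%

19.81%


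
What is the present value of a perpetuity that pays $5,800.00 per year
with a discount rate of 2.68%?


Formula: PV = C / r
Substituting: PV = $5,800.00 / 0.0268
PV = $216,417.91

$216,417.91


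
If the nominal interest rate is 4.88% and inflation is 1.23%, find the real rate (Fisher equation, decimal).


Formula: (1 + r_real) = (1 + r_nom) / (1 + inflation)
Substituting: (1 + r_real) = 1.0488 / 1.0123
(1 + r_real) = 1.036057
r_real = 1.036057 - 1 = 0.036057

0.036057


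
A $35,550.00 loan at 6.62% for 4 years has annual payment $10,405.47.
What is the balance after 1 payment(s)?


Formula: Balance = PV*(1+r)^k - PMT*((1+r)^k - 1)/r
Growth: (1 + 0.0662)^1 = 1.0662
Accumulated factor: ((1+r)^k - 1)/r = 1.0
Balance = $35,550.00 * 1.0662 - $10,405.47 * 1.0
Balance = $27,497.94

$27,497.94


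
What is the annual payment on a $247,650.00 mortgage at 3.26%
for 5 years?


Formula: PMT = PV * r / (1 - (1+r)^(-n))
Denominator: 1 - (1 + 0.0326)^(-5) = 0.148197
Numerator: $247,650.00 * 0.0326 = 8073.39
PMT = 8073.39 / 0.148197 = $54,477.59

$54,477.59


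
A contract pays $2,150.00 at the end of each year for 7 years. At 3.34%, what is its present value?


Formula: PV = PMT * (1 - (1+r)^(-n)) / r
Discount factor: (1 + 0.0334)^(-7) = 0.794549
Bracket: 1 - 0.794549 = 0.205451
PV = $2,150.00 * 0.205451 / 0.0334 = $13,225.13

$13,225.13


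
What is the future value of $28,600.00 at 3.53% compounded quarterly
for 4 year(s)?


Formula: FV = P * (1 + r/m)^(m*t)
Period rate: r/m = 0.0353 / 4 = 0.008825
Total periods: m*t = 4 * 4 = 16
Growth factor: (1 + 0.008825)^16 = 1.150942
FV = $28,600.00 * 1.150942 = $32,916.94

$32,916.94


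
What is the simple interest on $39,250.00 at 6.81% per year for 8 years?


Formula: I = P * r * t
Substituting: I = $39,250.00 * 0.0681 * 8
Step: I = $39,250.00 * 0.5448
I = $21,383.40

$21,383.40


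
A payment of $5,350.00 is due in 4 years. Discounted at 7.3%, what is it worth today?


Formula: PV = FV / (1 + r)^n
Substituting: PV = $5,350.00 / (1 + 0.073)^4
Discount factor: (1.073)^4 = 1.325558
PV = $5,350.00 / 1.325558 = $4,036.03

$4,036.03


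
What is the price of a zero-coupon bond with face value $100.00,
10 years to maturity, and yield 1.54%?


Formula: Price = FV / (1 + r)^n
Substituting: Price = $100.00 / (1 + 0.0154)^10
Discount factor: (1.0154)^10 = 1.165123
Price = $100.00 / 1.165123 = $85.83

$85.83


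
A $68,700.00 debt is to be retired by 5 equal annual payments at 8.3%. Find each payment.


Formula: PMT = PV * r / (1 - (1+r)^(-n))
Denominator: 1 - (1 + 0.083)^(-5) = 0.328791
Numerator: $68,700.00 * 0.083 = 5702.1
PMT = 5702.1 / 0.328791 = $17,342.62

$17,342.62


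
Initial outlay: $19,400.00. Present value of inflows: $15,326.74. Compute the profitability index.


Formula: PI = PV(cash flows) / initial investment
Substituting: PI = $15,326.74 / $19,400.00
PI = 0.79

0.79


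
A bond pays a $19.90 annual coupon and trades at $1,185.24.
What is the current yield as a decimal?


Formula: Current yield = annual coupon / price
Substituting: CY = $19.90 / $1,185.24
CY = 0.01679

0.01679


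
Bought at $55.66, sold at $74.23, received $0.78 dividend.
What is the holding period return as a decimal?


Formula: HPR = (P1 - P0 + D) / P0
Gain: $74.23 - $55.66 + $0.78 = $19.35
HPR = $19.35 / $55.66 = 0.3476

0.3476


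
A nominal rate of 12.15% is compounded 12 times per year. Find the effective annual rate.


Formula: EAR = (1 + r/m)^m - 1
Period rate: r/m = 0.1215 / 12 = 0.010125
Compounding: (1 + 0.010125)^12 = 1.1285
EAR = 1.1285 - 1 = 0.1285

0.1285


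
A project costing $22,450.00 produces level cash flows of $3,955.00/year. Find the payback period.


Formula: Payback = investment / annual cash flow
Substituting: Payback = $22,450.00 / $3,955.00
Payback = 5.6764 years

5.6764 years


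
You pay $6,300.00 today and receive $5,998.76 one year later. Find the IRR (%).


Formula: IRR = C1/C0 - 1
Substituting: IRR = $5,998.76 / $6,300.00 - 1
Ratio: 0.952184 - 1 = -0.047816
IRR = -4.7816%

-4.7816%


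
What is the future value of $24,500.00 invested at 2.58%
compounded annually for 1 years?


Formula: FV = P * (1 + r)^n
Substituting: FV = $24,500.00 * (1 + 0.0258)^1
Growth factor: (1.0258)^1 = 1.0258
FV = $24,500.00 * 1.0258 = $25,132.10

$25,132.10


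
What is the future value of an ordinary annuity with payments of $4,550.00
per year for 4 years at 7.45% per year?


Formula: FV = PMT * ((1+r)^n - 1) / r
Growth factor: (1 + 0.0745)^4 = 1.332986
Numerator: 1.332986 - 1 = 0.332986
FV = $4,550.00 * 0.332986 / 0.0745 = $20,336.75

$20,336.75


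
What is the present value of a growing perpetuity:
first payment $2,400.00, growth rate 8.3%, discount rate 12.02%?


Formula: PV = C / (r - g)
Spread: r - g = 0.1202 - 0.083 = 0.0372
Substituting: PV = $2,400.00 / 0.0372
PV = $64,516.13

$64,516.13


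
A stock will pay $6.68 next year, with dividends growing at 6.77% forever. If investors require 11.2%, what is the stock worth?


Formula: P = D1 / (r - g)
Spread: r - g = 0.112 - 0.0677 = 0.0443
Substituting: P = $6.68 / 0.0443
P = $150.79

$150.79


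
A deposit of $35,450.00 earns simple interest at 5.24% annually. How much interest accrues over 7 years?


Formula: I = P * r * t
Substituting: I = $35,450.00 * 0.0524 * 7
Step: I = $35,450.00 * 0.3668
I = $13,003.06

$13,003.06


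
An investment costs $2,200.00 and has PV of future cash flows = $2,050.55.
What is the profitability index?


Formula: PI = PV(cash flows) / initial investment
Substituting: PI = $2,050.55 / $2,200.00
PI = 0.9321

0.9321


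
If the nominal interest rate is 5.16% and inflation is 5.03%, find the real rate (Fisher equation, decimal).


Formula: (1 + r_real) = (1 + r_nom) / (1 + inflation)
Substituting: (1 + r_real) = 1.0516 / 1.0503
(1 + r_real) = 1.001238
r_real = 1.001238 - 1 = 0.001238

0.001238


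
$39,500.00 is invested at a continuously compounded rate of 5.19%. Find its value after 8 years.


Formula: FV = P * e^(r*t)
Exponent: r*t = 0.0519 * 8 = 0.4152
e^(0.4152) = 1.514674
FV = $39,500.00 * 1.514674 = $59,829.61

$59,829.61


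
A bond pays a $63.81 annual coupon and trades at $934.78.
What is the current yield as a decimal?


Formula: Current yield = annual coupon / price
Substituting: CY = $63.81 / $934.78
CY = 0.068262

0.068262


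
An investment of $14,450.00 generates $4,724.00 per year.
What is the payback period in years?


Formula: Payback = investment / annual cash flow
Substituting: Payback = $14,450.00 / $4,724.00
Payback = 3.0588 years

3.0588 years


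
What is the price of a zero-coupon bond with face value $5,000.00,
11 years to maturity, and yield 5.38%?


Formula: Price = FV / (1 + r)^n
Substituting: Price = $5,000.00 / (1 + 0.0538)^11
Discount factor: (1.0538)^11 = 1.779673
Price = $5,000.00 / 1.779673 = $2,809.51

$2,809.51


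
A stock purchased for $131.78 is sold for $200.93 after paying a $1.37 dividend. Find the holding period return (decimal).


Formula: HPR = (P1 - P0 + D) / P0
Gain: $200.93 - $131.78 + $1.37 = $70.52
HPR = $70.52 / $131.78 = 0.5351

0.5351


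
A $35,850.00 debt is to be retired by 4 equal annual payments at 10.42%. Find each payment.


Formula: PMT = PV * r / (1 - (1+r)^(-n))
Denominator: 1 - (1 + 0.1042)^(-4) = 0.327319
Numerator: $35,850.00 * 0.1042 = 3735.57
PMT = 3735.57 / 0.327319 = $11,412.62

$11,412.62


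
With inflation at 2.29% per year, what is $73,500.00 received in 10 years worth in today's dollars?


Formula: Real value = nominal / (1 + inflation)^years
Price level: (1 + 0.0229)^10 = 1.254099
Real value = $73,500.00 / 1.254099 = $58,607.82

$58,607.82


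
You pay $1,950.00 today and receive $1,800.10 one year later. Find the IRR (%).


Formula: IRR = C1/C0 - 1
Substituting: IRR = $1,800.10 / $1,950.00 - 1
Ratio: 0.923128 - 1 = -0.076872
IRR = -7.6872%

-7.6872%


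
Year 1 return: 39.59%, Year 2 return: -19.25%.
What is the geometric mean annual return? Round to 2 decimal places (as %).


Formula: Geometric mean = ((1+r1)*(1+r2))^(1/2) - 1
Product: (1 + 0.3959) * (1 + -0.1925) = 1.3959 * 0.8075 = 1.127189
Square root: 1.127189^0.5 = 1.061692
Geometric mean = 1.061692 - 1 = 0.061692
As percentage: 6.17%

6.17%


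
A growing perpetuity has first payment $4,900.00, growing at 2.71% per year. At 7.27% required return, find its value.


Formula: PV = C / (r - g)
Spread: r - g = 0.0727 - 0.0271 = 0.0456
Substituting: PV = $4,900.00 / 0.0456
PV = $107,456.14

$107,456.14


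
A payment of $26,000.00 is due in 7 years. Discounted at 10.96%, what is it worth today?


Formula: PV = FV / (1 + r)^n
Substituting: PV = $26,000.00 / (1 + 0.1096)^7
Discount factor: (1.1096)^7 = 2.070929
PV = $26,000.00 / 2.070929 = $12,554.75

$12,554.75


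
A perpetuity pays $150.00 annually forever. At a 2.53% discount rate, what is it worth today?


Formula: PV = C / r
Substituting: PV = $150.00 / 0.0253
PV = $5,928.85

$5,928.85


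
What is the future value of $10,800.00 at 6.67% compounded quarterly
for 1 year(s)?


Formula: FV = P * (1 + r/m)^(m*t)
Period rate: r/m = 0.0667 / 4 = 0.016675
Total periods: m*t = 4 * 1 = 4
Growth factor: (1 + 0.016675)^4 = 1.068387
FV = $10,800.00 * 1.068387 = $11,538.58

$11,538.58


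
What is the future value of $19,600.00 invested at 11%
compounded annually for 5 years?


Formula: FV = P * (1 + r)^n
Substituting: FV = $19,600.00 * (1 + 0.11)^5
Growth factor: (1.11)^5 = 1.685058
FV = $19,600.00 * 1.685058 = $33,027.14

$33,027.14


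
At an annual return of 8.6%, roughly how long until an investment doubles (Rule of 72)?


Formula: Years ≈ 72 / r
Substituting: Years ≈ 72 / 8.6
Years ≈ 8.4

8.4 years


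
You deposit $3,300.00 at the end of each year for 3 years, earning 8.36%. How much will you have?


Formula: FV = PMT * ((1+r)^n - 1) / r
Growth factor: (1 + 0.0836)^3 = 1.272351
Numerator: 1.272351 - 1 = 0.272351
FV = $3,300.00 * 0.272351 / 0.0836 = $10,750.70

$10,750.70


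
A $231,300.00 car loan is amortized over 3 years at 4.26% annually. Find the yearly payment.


Formula: PMT = PV * r / (1 - (1+r)^(-n))
Denominator: 1 - (1 + 0.0426)^(-3) = 0.117638
Numerator: $231,300.00 * 0.0426 = 9853.38
PMT = 9853.38 / 0.117638 = $83,760.24

$83,760.24


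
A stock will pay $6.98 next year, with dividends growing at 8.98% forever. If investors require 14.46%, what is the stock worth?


Formula: P = D1 / (r - g)
Spread: r - g = 0.1446 - 0.0898 = 0.0548
Substituting: P = $6.98 / 0.0548
P = $127.37

$127.37


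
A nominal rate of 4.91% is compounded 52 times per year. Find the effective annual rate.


Formula: EAR = (1 + r/m)^m - 1
Period rate: r/m = 0.0491 / 52 = 0.000944
Compounding: (1 + 0.000944)^52 = 1.050301
EAR = 1.050301 - 1 = 0.050301

0.050301


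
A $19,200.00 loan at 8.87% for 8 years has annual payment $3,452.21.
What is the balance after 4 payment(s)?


Formula: Balance = PV*(1+r)^k - PMT*((1+r)^k - 1)/r
Growth: (1 + 0.0887)^4 = 1.404859
Accumulated factor: ((1+r)^k - 1)/r = 4.564369
Balance = $19,200.00 * 1.404859 - $3,452.21 * 4.564369
Balance = $11,216.14

$11,216.14


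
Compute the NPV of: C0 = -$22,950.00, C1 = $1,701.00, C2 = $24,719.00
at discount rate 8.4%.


Formula: NPV = C0 + C1/(1+r) + C2/(1+r)^2
Discount C1: $1,701.00 / (1 + 0.084) = $1,569.19
Discount C2: $24,719.00 / (1 + 0.084)^2 = $21,036.44
NPV = -$22,950.00 + $1,569.19 + $21,036.44 = -$344.37

-$344.37


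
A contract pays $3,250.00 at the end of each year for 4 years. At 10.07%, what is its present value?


Formula: PV = PMT * (1 - (1+r)^(-n)) / r
Discount factor: (1 + 0.1007)^(-4) = 0.681278
Bracket: 1 - 0.681278 = 0.318722
PV = $3,250.00 * 0.318722 / 0.1007 = $10,286.47

$10,286.47


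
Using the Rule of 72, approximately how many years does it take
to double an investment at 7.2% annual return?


Formula: Years ≈ 72 / r
Substituting: Years ≈ 72 / 7.2
Years ≈ 10.0

10.0 years


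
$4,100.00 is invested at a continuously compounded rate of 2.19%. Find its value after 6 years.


Formula: FV = P * e^(r*t)
Exponent: r*t = 0.0219 * 6 = 0.1314
e^(0.1314) = 1.140424
FV = $4,100.00 * 1.140424 = $4,675.74

$4,675.74


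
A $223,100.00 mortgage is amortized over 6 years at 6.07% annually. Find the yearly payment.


Formula: PMT = PV * r / (1 - (1+r)^(-n))
Denominator: 1 - (1 + 0.0607)^(-6) = 0.297826
Numerator: $223,100.00 * 0.0607 = 13542.17
PMT = 13542.17 / 0.297826 = $45,470.03

$45,470.03


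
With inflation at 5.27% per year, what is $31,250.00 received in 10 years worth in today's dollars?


Formula: Real value = nominal / (1 + inflation)^years
Price level: (1 + 0.0527)^10 = 1.671269
Real value = $31,250.00 / 1.671269 = $18,698.37

$18,698.37


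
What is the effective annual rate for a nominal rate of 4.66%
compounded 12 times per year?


Formula: EAR = (1 + r/m)^m - 1
Period rate: r/m = 0.0466 / 12 = 0.003883
Compounding: (1 + 0.003883)^12 = 1.047608
EAR = 1.047608 - 1 = 0.047608

0.047608


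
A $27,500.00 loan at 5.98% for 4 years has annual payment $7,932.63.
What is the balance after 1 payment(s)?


Formula: Balance = PV*(1+r)^k - PMT*((1+r)^k - 1)/r
Growth: (1 + 0.0598)^1 = 1.0598
Accumulated factor: ((1+r)^k - 1)/r = 1.0
Balance = $27,500.00 * 1.0598 - $7,932.63 * 1.0
Balance = $21,211.87

$21,211.87


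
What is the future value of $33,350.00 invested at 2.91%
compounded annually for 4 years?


Formula: FV = P * (1 + r)^n
Substituting: FV = $33,350.00 * (1 + 0.0291)^4
Growth factor: (1.0291)^4 = 1.12158
FV = $33,350.00 * 1.12158 = $37,404.70

$37,404.70


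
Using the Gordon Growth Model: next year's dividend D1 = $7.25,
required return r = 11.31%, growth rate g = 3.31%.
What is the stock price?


Formula: P = D1 / (r - g)
Spread: r - g = 0.1131 - 0.0331 = 0.08
Substituting: P = $7.25 / 0.08
P = $90.63

$90.63


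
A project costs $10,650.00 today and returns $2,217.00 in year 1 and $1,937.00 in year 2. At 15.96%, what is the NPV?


Formula: NPV = C0 + C1/(1+r) + C2/(1+r)^2
Discount C1: $2,217.00 / (1 + 0.1596) = $1,911.87
Discount C2: $1,937.00 / (1 + 0.1596)^2 = $1,440.50
NPV = -$10,650.00 + $1,911.87 + $1,440.50 = -$7,297.63

-$7,297.63


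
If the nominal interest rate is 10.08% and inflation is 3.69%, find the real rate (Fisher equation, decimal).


Formula: (1 + r_real) = (1 + r_nom) / (1 + inflation)
Substituting: (1 + r_real) = 1.1008 / 1.0369
(1 + r_real) = 1.061626
r_real = 1.061626 - 1 = 0.061626

0.061626


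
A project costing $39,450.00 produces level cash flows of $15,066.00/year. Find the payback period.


Formula: Payback = investment / annual cash flow
Substituting: Payback = $39,450.00 / $15,066.00
Payback = 2.6185 years

2.6185 years


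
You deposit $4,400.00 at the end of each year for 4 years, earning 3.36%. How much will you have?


Formula: FV = PMT * ((1+r)^n - 1) / r
Growth factor: (1 + 0.0336)^4 = 1.141327
Numerator: 1.141327 - 1 = 0.141327
FV = $4,400.00 * 0.141327 / 0.0336 = $18,507.08

$18,507.08


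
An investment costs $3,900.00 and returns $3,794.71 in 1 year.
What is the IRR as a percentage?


Formula: IRR = C1/C0 - 1
Substituting: IRR = $3,794.71 / $3,900.00 - 1
Ratio: 0.973003 - 1 = -0.026997
IRR = -2.6997%

-2.6997%


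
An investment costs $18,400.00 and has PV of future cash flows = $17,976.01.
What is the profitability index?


Formula: PI = PV(cash flows) / initial investment
Substituting: PI = $17,976.01 / $18,400.00
PI = 0.977

0.977


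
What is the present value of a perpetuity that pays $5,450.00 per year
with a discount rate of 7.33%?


Formula: PV = C / r
Substituting: PV = $5,450.00 / 0.0733
PV = $74,351.98

$74,351.98


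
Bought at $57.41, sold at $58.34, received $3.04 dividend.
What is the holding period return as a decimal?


Formula: HPR = (P1 - P0 + D) / P0
Gain: $58.34 - $57.41 + $3.04 = $3.97
HPR = $3.97 / $57.41 = 0.0692

0.0692


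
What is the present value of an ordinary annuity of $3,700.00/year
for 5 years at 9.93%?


Formula: PV = PMT * (1 - (1+r)^(-n)) / r
Discount factor: (1 + 0.0993)^(-5) = 0.622901
Bracket: 1 - 0.622901 = 0.377099
PV = $3,700.00 * 0.377099 / 0.0993 = $14,051.03

$14,051.03


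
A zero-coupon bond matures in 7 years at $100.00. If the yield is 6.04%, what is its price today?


Formula: Price = FV / (1 + r)^n
Substituting: Price = $100.00 / (1 + 0.0604)^7
Discount factor: (1.0604)^7 = 1.507607
Price = $100.00 / 1.507607 = $66.33

$66.33


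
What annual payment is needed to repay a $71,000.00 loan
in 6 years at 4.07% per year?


Formula: PMT = PV * r / (1 - (1+r)^(-n))
Denominator: 1 - (1 + 0.0407)^(-6) = 0.21287
Numerator: $71,000.00 * 0.0407 = 2889.7
PMT = 2889.7 / 0.21287 = $13,574.98

$13,574.98


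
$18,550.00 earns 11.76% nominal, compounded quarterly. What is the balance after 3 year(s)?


Formula: FV = P * (1 + r/m)^(m*t)
Period rate: r/m = 0.1176 / 4 = 0.0294
Total periods: m*t = 4 * 3 = 12
Growth factor: (1 + 0.0294)^12 = 1.415826
FV = $18,550.00 * 1.415826 = $26,263.58

$26,263.58


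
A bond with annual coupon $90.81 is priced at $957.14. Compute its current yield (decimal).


Formula: Current yield = annual coupon / price
Substituting: CY = $90.81 / $957.14
CY = 0.094876

0.094876


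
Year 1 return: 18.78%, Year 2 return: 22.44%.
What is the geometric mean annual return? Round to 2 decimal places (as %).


Formula: Geometric mean = ((1+r1)*(1+r2))^(1/2) - 1
Product: (1 + 0.1878) * (1 + 0.2244) = 1.1878 * 1.2244 = 1.454342
Square root: 1.454342^0.5 = 1.205961
Geometric mean = 1.205961 - 1 = 0.205961
As percentage: 20.60%

20.60%


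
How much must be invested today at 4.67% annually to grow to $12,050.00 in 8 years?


Formula: PV = FV / (1 + r)^n
Substituting: PV = $12,050.00 / (1 + 0.0467)^8
Discount factor: (1.0467)^8 = 1.440714
PV = $12,050.00 / 1.440714 = $8,363.91

$8,363.91


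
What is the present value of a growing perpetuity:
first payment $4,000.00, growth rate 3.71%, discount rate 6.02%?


Formula: PV = C / (r - g)
Spread: r - g = 0.0602 - 0.0371 = 0.0231
Substituting: PV = $4,000.00 / 0.0231
PV = $173,160.17

$173,160.17


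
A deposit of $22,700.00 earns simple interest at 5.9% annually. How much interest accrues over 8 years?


Formula: I = P * r * t
Substituting: I = $22,700.00 * 0.059 * 8
Step: I = $22,700.00 * 0.472
I = $10,714.40

$10,714.40


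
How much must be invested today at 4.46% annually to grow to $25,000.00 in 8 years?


Formula: PV = FV / (1 + r)^n
Substituting: PV = $25,000.00 / (1 + 0.0446)^8
Discount factor: (1.0446)^8 = 1.417752
PV = $25,000.00 / 1.417752 = $17,633.55

$17,633.55


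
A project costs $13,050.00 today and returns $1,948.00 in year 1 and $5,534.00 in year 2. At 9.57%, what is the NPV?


Formula: NPV = C0 + C1/(1+r) + C2/(1+r)^2
Discount C1: $1,948.00 / (1 + 0.0957) = $1,777.86
Discount C2: $5,534.00 / (1 + 0.0957)^2 = $4,609.52
NPV = -$13,050.00 + $1,777.86 + $4,609.52 = -$6,662.62

-$6,662.62


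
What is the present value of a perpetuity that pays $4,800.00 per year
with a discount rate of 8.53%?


Formula: PV = C / r
Substituting: PV = $4,800.00 / 0.0853
PV = $56,271.98

$56,271.98


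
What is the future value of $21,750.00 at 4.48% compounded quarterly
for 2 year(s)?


Formula: FV = P * (1 + r/m)^(m*t)
Period rate: r/m = 0.0448 / 4 = 0.0112
Total periods: m*t = 4 * 2 = 8
Growth factor: (1 + 0.0112)^8 = 1.093192
FV = $21,750.00 * 1.093192 = $23,776.93

$23,776.93


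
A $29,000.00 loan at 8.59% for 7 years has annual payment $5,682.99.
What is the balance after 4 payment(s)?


Formula: Balance = PV*(1+r)^k - PMT*((1+r)^k - 1)/r
Growth: (1 + 0.0859)^4 = 1.390463
Accumulated factor: ((1+r)^k - 1)/r = 4.545549
Balance = $29,000.00 * 1.390463 - $5,682.99 * 4.545549
Balance = $14,491.11

$14,491.11


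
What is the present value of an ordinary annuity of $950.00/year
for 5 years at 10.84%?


Formula: PV = PMT * (1 - (1+r)^(-n)) / r
Discount factor: (1 + 0.1084)^(-5) = 0.597747
Bracket: 1 - 0.597747 = 0.402253
PV = $950.00 * 0.402253 / 0.1084 = $3,525.28

$3,525.28
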